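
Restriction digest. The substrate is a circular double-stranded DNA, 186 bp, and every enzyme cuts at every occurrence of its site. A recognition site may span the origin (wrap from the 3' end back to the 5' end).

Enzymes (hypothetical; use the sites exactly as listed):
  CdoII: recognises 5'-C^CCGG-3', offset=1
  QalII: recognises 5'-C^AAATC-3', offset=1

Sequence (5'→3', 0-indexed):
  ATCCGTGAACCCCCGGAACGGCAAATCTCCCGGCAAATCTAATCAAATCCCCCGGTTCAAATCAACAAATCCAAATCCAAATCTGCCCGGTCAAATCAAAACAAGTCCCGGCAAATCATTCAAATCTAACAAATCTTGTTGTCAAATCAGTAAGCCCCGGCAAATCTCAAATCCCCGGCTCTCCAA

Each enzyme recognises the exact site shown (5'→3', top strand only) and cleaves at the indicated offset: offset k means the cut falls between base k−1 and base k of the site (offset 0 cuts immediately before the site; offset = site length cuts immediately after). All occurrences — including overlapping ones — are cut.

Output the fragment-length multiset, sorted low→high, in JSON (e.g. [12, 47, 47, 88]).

[5,5,5,6,6,6,6,7,7,7,7,8,8,9,9,10,10,10,13,13,14,15]

Scan for sites:
  CdoII (CCCGG, off=1): starts [11, 28, 50, 85, 106, 155, 173] → cuts [12, 29, 51, 86, 107, 156, 174]
  QalII (CAAATC, off=1): starts [21, 33, 43, 57, 65, 71, 77, 91, 111, 120, 129, 142, 160, 167, 183] → cuts [22, 34, 44, 58, 66, 72, 78, 92, 112, 121, 130, 143, 161, 168, 184]

Pooled cuts: [12, 22, 29, 34, 44, 51, 58, 66, 72, 78, 86, 92, 107, 112, 121, 130, 143, 156, 161, 168, 174, 184]

Fragments:
  12→22: 10 bp
  22→29: 7 bp
  29→34: 5 bp
  34→44: 10 bp
  44→51: 7 bp
  51→58: 7 bp
  58→66: 8 bp
  66→72: 6 bp
  72→78: 6 bp
  78→86: 8 bp
  86→92: 6 bp
  92→107: 15 bp
  107→112: 5 bp
  112→121: 9 bp
  121→130: 9 bp
  130→143: 13 bp
  143→156: 13 bp
  156→161: 5 bp
  161→168: 7 bp
  168→174: 6 bp
  174→184: 10 bp
  184→12 (wrap): 186-184+12 = 14 bp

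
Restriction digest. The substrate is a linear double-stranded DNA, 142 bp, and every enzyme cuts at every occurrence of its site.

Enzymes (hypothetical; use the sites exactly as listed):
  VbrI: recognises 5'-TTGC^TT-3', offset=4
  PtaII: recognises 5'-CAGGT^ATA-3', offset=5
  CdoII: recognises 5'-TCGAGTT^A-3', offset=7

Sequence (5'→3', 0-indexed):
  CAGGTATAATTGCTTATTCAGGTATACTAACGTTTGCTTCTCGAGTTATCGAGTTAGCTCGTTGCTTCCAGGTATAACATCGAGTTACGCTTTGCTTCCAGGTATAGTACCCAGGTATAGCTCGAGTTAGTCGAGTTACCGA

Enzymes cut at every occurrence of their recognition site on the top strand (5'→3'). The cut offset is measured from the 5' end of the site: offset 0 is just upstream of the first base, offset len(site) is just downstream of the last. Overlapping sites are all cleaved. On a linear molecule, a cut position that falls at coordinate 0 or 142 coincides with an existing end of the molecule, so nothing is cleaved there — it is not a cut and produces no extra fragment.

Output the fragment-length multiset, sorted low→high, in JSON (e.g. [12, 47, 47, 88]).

Scan for sites:
  VbrI TTGCTT/4: at [9, 33, 61, 91] ⇒ [13, 37, 65, 95]
  PtaII CAGGTATA/5: at [0, 18, 68, 98, 111] ⇒ [5, 23, 73, 103, 116]
  CdoII TCGAGTTA/7: at [40, 48, 79, 121, 130] ⇒ [47, 55, 86, 128, 137]

All cut coordinates (distinct, sorted): [5, 13, 23, 37, 47, 55, 65, 73, 86, 95, 103, 116, 128, 137]

Fragment lengths:
  [0,5): 5 bp
  [5,13): 8 bp
  [13,23): 10 bp
  [23,37): 14 bp
  [37,47): 10 bp
  [47,55): 8 bp
  [55,65): 10 bp
  [65,73): 8 bp
  [73,86): 13 bp
  [86,95): 9 bp
  [95,103): 8 bp
  [103,116): 13 bp
  [116,128): 12 bp
  [128,137): 9 bp
  [137,142): 5 bp

[5,5,8,8,8,8,9,9,10,10,10,12,13,13,14]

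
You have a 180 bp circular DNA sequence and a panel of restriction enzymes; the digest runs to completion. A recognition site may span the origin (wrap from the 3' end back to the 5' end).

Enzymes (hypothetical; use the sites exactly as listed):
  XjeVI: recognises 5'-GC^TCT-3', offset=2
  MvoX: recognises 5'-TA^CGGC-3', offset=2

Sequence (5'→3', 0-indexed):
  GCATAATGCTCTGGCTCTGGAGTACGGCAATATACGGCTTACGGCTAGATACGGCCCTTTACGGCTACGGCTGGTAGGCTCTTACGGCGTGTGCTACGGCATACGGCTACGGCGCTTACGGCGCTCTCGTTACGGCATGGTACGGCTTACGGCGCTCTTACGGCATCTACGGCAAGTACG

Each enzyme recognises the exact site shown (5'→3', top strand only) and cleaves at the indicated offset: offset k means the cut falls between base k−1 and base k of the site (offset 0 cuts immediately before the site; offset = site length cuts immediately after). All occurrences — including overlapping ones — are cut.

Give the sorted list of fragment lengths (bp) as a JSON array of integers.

Scan for sites:
  XjeVI GCTCT/2: at [7, 13, 77, 122, 153] ⇒ [9, 15, 79, 124, 155]
  MvoX TACGGC/2: at [22, 32, 39, 49, 59, 65, 82, 94, 101, 107, 116, 130, 140, 147, 158, 167, 176] ⇒ [24, 34, 41, 51, 61, 67, 84, 96, 103, 109, 118, 132, 142, 149, 160, 169, 178]

All cut coordinates (distinct, sorted): [9, 15, 24, 34, 41, 51, 61, 67, 79, 84, 96, 103, 109, 118, 124, 132, 142, 149, 155, 160, 169, 178]

Fragments:
  9→15: 6 bp
  15→24: 9 bp
  24→34: 10 bp
  34→41: 7 bp
  41→51: 10 bp
  51→61: 10 bp
  61→67: 6 bp
  67→79: 12 bp
  79→84: 5 bp
  84→96: 12 bp
  96→103: 7 bp
  103→109: 6 bp
  109→118: 9 bp
  118→124: 6 bp
  124→132: 8 bp
  132→142: 10 bp
  142→149: 7 bp
  149→155: 6 bp
  155→160: 5 bp
  160→169: 9 bp
  169→178: 9 bp
  178→9 (wrap): 180-178+9 = 11 bp

[5,5,6,6,6,6,6,7,7,7,8,9,9,9,9,10,10,10,10,11,12,12]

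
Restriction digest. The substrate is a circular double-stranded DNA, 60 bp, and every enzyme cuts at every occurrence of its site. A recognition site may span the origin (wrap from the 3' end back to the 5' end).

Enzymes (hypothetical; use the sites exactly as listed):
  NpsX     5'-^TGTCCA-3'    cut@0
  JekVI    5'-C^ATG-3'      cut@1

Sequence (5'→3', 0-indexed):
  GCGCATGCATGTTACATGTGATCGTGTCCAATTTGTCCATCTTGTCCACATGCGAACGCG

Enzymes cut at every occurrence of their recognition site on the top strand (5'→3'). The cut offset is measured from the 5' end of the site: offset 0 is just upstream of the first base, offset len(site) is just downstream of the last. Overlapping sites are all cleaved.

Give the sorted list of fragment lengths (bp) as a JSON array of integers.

Site scan:
  NpsX (TGTCCA, off=0): starts [24, 33, 42] → cuts [24, 33, 42]
  JekVI (CATG, off=1): starts [3, 7, 14, 48] → cuts [4, 8, 15, 49]

Pooled cuts: [4, 8, 15, 24, 33, 42, 49]

Fragment lengths:
  4→8: 4 bp
  8→15: 7 bp
  15→24: 9 bp
  24→33: 9 bp
  33→42: 9 bp
  42→49: 7 bp
  49→4 (wrap): 60-49+4 = 15 bp

[4,7,7,9,9,9,15]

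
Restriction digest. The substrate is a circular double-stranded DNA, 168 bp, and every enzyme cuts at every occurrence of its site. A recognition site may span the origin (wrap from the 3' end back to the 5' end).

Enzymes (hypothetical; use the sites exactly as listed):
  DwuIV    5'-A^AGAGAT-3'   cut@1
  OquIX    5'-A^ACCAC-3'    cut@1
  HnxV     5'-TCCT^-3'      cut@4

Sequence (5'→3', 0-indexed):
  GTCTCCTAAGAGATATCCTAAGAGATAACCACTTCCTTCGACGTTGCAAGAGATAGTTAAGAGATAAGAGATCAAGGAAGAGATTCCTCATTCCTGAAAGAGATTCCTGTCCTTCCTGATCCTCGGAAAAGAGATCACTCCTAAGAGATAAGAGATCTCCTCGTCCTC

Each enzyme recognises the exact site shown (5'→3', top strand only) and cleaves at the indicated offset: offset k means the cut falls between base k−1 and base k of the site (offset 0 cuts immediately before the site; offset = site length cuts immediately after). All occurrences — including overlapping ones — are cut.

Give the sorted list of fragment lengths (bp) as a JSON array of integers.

Site scan:
  DwuIV (AAGAGAT, off=1): starts [7, 19, 47, 58, 65, 77, 97, 128, 142, 149] → cuts [8, 20, 48, 59, 66, 78, 98, 129, 143, 150]
  OquIX (AACCAC, off=1): starts [26] → cuts [27]
  HnxV (TCCT, off=4): starts [3, 15, 33, 84, 91, 104, 109, 113, 119, 138, 157, 163] → cuts [7, 19, 37, 88, 95, 108, 113, 117, 123, 142, 161, 167]

All cut coordinates (distinct, sorted): [7, 8, 19, 20, 27, 37, 48, 59, 66, 78, 88, 95, 98, 108, 113, 117, 123, 129, 142, 143, 150, 161, 167]

Fragment lengths:
  7→8: 1 bp
  8→19: 11 bp
  19→20: 1 bp
  20→27: 7 bp
  27→37: 10 bp
  37→48: 11 bp
  48→59: 11 bp
  59→66: 7 bp
  66→78: 12 bp
  78→88: 10 bp
  88→95: 7 bp
  95→98: 3 bp
  98→108: 10 bp
  108→113: 5 bp
  113→117: 4 bp
  117→123: 6 bp
  123→129: 6 bp
  129→142: 13 bp
  142→143: 1 bp
  143→150: 7 bp
  150→161: 11 bp
  161→167: 6 bp
  167→7 (wrap): 168-167+7 = 8 bp

[1,1,1,3,4,5,6,6,6,7,7,7,7,8,10,10,10,11,11,11,11,12,13]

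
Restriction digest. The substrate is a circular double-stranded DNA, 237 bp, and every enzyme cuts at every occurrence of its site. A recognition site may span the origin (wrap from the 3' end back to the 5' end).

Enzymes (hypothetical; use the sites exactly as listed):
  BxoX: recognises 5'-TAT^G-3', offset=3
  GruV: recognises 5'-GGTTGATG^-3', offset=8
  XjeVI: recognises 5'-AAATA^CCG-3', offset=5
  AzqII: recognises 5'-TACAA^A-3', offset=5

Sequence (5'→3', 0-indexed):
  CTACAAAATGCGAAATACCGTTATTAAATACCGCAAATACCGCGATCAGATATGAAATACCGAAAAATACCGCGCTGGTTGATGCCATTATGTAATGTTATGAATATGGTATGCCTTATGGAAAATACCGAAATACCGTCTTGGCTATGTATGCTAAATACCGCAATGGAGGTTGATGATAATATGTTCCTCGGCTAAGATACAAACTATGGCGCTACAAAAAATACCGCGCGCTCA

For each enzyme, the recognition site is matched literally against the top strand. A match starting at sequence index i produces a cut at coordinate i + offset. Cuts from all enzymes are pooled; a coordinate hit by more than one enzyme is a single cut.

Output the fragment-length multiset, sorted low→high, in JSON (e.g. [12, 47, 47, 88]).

[4,5,5,6,6,6,7,7,7,8,8,8,9,10,10,10,11,13,13,14,15,17,18,20]

Scan for sites:
  BxoX TATG/3: at [50, 88, 98, 104, 109, 116, 145, 149, 182, 207] ⇒ [53, 91, 101, 107, 112, 119, 148, 152, 185, 210]
  GruV GGTTGATG/8: at [76, 170] ⇒ [84, 178]
  XjeVI AAATACCG/5: at [12, 25, 34, 54, 64, 122, 130, 155, 221] ⇒ [17, 30, 39, 59, 69, 127, 135, 160, 226]
  AzqII TACAAA/5: at [1, 200, 215] ⇒ [6, 205, 220]

All cut coordinates (distinct, sorted): [6, 17, 30, 39, 53, 59, 69, 84, 91, 101, 107, 112, 119, 127, 135, 148, 152, 160, 178, 185, 205, 210, 220, 226]

Fragments:
  6→17: 11 bp
  17→30: 13 bp
  30→39: 9 bp
  39→53: 14 bp
  53→59: 6 bp
  59→69: 10 bp
  69→84: 15 bp
  84→91: 7 bp
  91→101: 10 bp
  101→107: 6 bp
  107→112: 5 bp
  112→119: 7 bp
  119→127: 8 bp
  127→135: 8 bp
  135→148: 13 bp
  148→152: 4 bp
  152→160: 8 bp
  160→178: 18 bp
  178→185: 7 bp
  185→205: 20 bp
  205→210: 5 bp
  210→220: 10 bp
  220→226: 6 bp
  226→6 (wrap): 237-226+6 = 17 bp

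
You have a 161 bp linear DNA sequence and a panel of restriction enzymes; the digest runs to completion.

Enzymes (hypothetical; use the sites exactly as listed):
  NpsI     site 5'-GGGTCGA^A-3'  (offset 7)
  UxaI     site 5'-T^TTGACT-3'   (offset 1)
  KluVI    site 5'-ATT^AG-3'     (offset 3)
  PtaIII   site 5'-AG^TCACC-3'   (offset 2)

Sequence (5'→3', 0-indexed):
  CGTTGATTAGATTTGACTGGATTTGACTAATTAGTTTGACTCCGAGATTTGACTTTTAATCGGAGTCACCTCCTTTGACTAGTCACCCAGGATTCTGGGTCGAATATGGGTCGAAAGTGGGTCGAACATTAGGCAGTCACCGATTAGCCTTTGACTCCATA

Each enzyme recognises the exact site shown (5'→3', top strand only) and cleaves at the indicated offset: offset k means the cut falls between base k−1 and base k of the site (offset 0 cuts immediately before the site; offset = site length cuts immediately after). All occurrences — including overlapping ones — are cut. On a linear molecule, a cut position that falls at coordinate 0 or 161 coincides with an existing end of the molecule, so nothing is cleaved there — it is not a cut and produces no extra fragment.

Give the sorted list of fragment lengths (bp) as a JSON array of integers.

Per-enzyme occurrences:
  NpsI GGGTCGAA/7: at [96, 107, 118] ⇒ [103, 114, 125]
  UxaI TTTGACT/1: at [11, 21, 34, 47, 73, 149] ⇒ [12, 22, 35, 48, 74, 150]
  KluVI ATTAG/3: at [5, 29, 127, 142] ⇒ [8, 32, 130, 145]
  PtaIII AGTCACC/2: at [63, 80, 134] ⇒ [65, 82, 136]

All cut coordinates (distinct, sorted): [8, 12, 22, 32, 35, 48, 65, 74, 82, 103, 114, 125, 130, 136, 145, 150]

Fragments:
  [0,8): 8 bp
  [8,12): 4 bp
  [12,22): 10 bp
  [22,32): 10 bp
  [32,35): 3 bp
  [35,48): 13 bp
  [48,65): 17 bp
  [65,74): 9 bp
  [74,82): 8 bp
  [82,103): 21 bp
  [103,114): 11 bp
  [114,125): 11 bp
  [125,130): 5 bp
  [130,136): 6 bp
  [136,145): 9 bp
  [145,150): 5 bp
  [150,161): 11 bp

[3,4,5,5,6,8,8,9,9,10,10,11,11,11,13,17,21]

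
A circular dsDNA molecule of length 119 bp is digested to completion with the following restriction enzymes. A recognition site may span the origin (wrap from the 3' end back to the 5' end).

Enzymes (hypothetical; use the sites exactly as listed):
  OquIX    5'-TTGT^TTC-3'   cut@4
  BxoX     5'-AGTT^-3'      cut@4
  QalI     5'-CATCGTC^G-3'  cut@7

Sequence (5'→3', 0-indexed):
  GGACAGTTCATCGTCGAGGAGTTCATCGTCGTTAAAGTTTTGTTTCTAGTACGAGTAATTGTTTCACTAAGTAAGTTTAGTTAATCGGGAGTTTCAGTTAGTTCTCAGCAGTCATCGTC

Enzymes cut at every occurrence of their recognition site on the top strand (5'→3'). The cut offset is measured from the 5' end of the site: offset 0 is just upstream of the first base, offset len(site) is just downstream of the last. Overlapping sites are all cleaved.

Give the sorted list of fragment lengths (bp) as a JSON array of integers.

[4,4,5,6,7,7,8,8,9,11,15,16,19]

Site scan:
  OquIX (TTGTTTC, off=4): starts [39, 58] → cuts [43, 62]
  BxoX (AGTT, off=4): starts [4, 19, 35, 73, 78, 89, 95, 99] → cuts [8, 23, 39, 77, 82, 93, 99, 103]
  QalI (CATCGTCG, off=7): starts [8, 23, 112] → cuts [0, 15, 30]

All cut coordinates (distinct, sorted): [0, 8, 15, 23, 30, 39, 43, 62, 77, 82, 93, 99, 103]

Fragment lengths:
  0→8: 8 bp
  8→15: 7 bp
  15→23: 8 bp
  23→30: 7 bp
  30→39: 9 bp
  39→43: 4 bp
  43→62: 19 bp
  62→77: 15 bp
  77→82: 5 bp
  82→93: 11 bp
  93→99: 6 bp
  99→103: 4 bp
  103→0 (wrap): 119-103+0 = 16 bp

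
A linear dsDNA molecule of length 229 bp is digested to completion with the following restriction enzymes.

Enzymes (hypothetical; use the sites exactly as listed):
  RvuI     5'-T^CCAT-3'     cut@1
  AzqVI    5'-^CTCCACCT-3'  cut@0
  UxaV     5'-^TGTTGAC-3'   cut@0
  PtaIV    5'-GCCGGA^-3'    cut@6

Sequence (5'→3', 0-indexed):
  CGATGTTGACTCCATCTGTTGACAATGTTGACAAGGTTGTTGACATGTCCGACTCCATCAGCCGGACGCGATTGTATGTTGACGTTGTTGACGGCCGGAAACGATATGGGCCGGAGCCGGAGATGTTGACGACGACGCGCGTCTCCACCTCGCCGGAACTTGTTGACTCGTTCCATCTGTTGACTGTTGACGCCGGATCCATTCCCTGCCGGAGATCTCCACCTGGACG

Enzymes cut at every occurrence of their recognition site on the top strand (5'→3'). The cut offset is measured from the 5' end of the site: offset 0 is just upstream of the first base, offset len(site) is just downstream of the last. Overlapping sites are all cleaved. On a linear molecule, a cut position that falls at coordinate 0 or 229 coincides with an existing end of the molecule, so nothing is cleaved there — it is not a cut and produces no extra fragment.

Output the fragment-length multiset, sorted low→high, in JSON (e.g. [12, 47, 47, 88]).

[1,2,3,3,3,5,5,6,7,8,9,9,10,12,12,12,13,13,14,15,15,16,17,19]

Per-enzyme occurrences:
  RvuI TCCAT/1: at [10, 53, 171, 197] ⇒ [11, 54, 172, 198]
  AzqVI CTCCACCT/0: at [142, 216] ⇒ [142, 216]
  UxaV TGTTGAC/0: at [3, 16, 25, 37, 76, 85, 123, 160, 177, 184] ⇒ [3, 16, 25, 37, 76, 85, 123, 160, 177, 184]
  PtaIV GCCGGA/6: at [60, 93, 109, 115, 151, 191, 207] ⇒ [66, 99, 115, 121, 157, 197, 213]

Pooled cuts: [3, 11, 16, 25, 37, 54, 66, 76, 85, 99, 115, 121, 123, 142, 157, 160, 172, 177, 184, 197, 198, 213, 216]

Fragment lengths:
  [0,3): 3 bp
  [3,11): 8 bp
  [11,16): 5 bp
  [16,25): 9 bp
  [25,37): 12 bp
  [37,54): 17 bp
  [54,66): 12 bp
  [66,76): 10 bp
  [76,85): 9 bp
  [85,99): 14 bp
  [99,115): 16 bp
  [115,121): 6 bp
  [121,123): 2 bp
  [123,142): 19 bp
  [142,157): 15 bp
  [157,160): 3 bp
  [160,172): 12 bp
  [172,177): 5 bp
  [177,184): 7 bp
  [184,197): 13 bp
  [197,198): 1 bp
  [198,213): 15 bp
  [213,216): 3 bp
  [216,229): 13 bp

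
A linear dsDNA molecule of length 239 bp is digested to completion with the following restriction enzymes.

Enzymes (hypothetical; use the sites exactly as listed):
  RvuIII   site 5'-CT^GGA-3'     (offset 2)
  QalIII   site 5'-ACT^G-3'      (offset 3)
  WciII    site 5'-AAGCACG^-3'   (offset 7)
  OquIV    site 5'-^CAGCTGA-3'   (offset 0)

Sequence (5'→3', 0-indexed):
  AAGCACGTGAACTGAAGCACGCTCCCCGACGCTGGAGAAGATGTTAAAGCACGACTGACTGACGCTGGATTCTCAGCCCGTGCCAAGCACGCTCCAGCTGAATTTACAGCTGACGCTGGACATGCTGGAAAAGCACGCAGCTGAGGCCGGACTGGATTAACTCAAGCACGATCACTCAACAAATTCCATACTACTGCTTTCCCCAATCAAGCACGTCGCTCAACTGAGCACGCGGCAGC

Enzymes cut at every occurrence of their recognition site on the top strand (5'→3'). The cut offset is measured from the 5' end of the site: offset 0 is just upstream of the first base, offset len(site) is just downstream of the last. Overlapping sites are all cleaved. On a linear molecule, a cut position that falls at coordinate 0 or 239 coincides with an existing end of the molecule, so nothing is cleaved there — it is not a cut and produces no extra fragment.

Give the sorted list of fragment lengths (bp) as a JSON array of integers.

Site scan:
  RvuIII (CTGGA, off=2): starts [31, 64, 115, 124, 151] → cuts [33, 66, 117, 126, 153]
  QalIII (ACTG, off=3): starts [10, 53, 57, 150, 192, 222] → cuts [13, 56, 60, 153, 195, 225]
  WciII (AAGCACG, off=7): starts [0, 14, 46, 84, 130, 163, 208] → cuts [7, 21, 53, 91, 137, 170, 215]
  OquIV (CAGCTGA, off=0): starts [94, 106, 137] → cuts [94, 106, 137]

All cut coordinates (distinct, sorted): [7, 13, 21, 33, 53, 56, 60, 66, 91, 94, 106, 117, 126, 137, 153, 170, 195, 215, 225]

Fragments:
  [0,7): 7 bp
  [7,13): 6 bp
  [13,21): 8 bp
  [21,33): 12 bp
  [33,53): 20 bp
  [53,56): 3 bp
  [56,60): 4 bp
  [60,66): 6 bp
  [66,91): 25 bp
  [91,94): 3 bp
  [94,106): 12 bp
  [106,117): 11 bp
  [117,126): 9 bp
  [126,137): 11 bp
  [137,153): 16 bp
  [153,170): 17 bp
  [170,195): 25 bp
  [195,215): 20 bp
  [215,225): 10 bp
  [225,239): 14 bp

[3,3,4,6,6,7,8,9,10,11,11,12,12,14,16,17,20,20,25,25]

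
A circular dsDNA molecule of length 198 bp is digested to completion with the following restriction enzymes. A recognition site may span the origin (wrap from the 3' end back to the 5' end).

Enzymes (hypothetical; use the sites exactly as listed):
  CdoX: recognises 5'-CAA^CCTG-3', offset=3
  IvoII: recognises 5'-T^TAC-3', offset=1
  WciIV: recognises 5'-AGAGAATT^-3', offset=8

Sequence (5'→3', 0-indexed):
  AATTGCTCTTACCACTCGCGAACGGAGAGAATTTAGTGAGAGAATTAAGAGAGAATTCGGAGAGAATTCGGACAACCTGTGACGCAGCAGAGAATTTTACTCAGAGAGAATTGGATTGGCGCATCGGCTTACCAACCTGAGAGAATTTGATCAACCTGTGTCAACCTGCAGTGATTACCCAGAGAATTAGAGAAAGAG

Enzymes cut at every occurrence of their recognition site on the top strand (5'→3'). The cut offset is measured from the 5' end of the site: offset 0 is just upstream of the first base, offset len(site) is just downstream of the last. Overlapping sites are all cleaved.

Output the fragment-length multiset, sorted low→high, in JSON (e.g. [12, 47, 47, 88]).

[1,5,6,7,7,10,11,11,11,12,13,13,14,15,17,21,24]

Scan for sites:
  CdoX (CAACCTG, off=3): starts [72, 132, 151, 161] → cuts [75, 135, 154, 164]
  IvoII (TTAC, off=1): starts [8, 96, 128, 174] → cuts [9, 97, 129, 175]
  WciIV (AGAGAATT, off=8): starts [25, 38, 49, 60, 88, 104, 139, 180, 194] → cuts [4, 33, 46, 57, 68, 96, 112, 147, 188]

All cut coordinates (distinct, sorted): [4, 9, 33, 46, 57, 68, 75, 96, 97, 112, 129, 135, 147, 154, 164, 175, 188]

Fragments:
  4→9: 5 bp
  9→33: 24 bp
  33→46: 13 bp
  46→57: 11 bp
  57→68: 11 bp
  68→75: 7 bp
  75→96: 21 bp
  96→97: 1 bp
  97→112: 15 bp
  112→129: 17 bp
  129→135: 6 bp
  135→147: 12 bp
  147→154: 7 bp
  154→164: 10 bp
  164→175: 11 bp
  175→188: 13 bp
  188→4 (wrap): 198-188+4 = 14 bp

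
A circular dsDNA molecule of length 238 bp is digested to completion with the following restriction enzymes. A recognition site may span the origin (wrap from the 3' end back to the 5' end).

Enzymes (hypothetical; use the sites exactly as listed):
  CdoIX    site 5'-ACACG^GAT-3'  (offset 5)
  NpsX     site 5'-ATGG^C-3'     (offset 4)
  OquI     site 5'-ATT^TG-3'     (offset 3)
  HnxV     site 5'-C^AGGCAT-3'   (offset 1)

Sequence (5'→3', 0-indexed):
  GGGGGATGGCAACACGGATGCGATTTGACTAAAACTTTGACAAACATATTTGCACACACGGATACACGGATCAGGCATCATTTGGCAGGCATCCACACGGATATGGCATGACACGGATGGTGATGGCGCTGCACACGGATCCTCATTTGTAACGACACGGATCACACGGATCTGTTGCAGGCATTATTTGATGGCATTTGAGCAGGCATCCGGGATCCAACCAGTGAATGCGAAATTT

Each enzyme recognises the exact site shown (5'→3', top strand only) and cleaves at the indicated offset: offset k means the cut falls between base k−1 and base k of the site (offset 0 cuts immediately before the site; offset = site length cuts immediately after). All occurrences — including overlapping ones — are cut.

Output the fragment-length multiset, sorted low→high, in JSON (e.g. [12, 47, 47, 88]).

Site scan:
  CdoIX (ACACGGAT, off=5): starts [11, 55, 63, 94, 110, 132, 154, 163] → cuts [16, 60, 68, 99, 115, 137, 159, 168]
  NpsX (ATGGC, off=4): starts [5, 102, 122, 190] → cuts [9, 106, 126, 194]
  OquI (ATTTG, off=3): starts [22, 47, 79, 144, 185, 195, 234] → cuts [25, 50, 82, 147, 188, 198, 237]
  HnxV (CAGGCAT, off=1): starts [71, 85, 177, 202] → cuts [72, 86, 178, 203]

Pooled cuts: [9, 16, 25, 50, 60, 68, 72, 82, 86, 99, 106, 115, 126, 137, 147, 159, 168, 178, 188, 194, 198, 203, 237]

Fragments:
  9→16: 7 bp
  16→25: 9 bp
  25→50: 25 bp
  50→60: 10 bp
  60→68: 8 bp
  68→72: 4 bp
  72→82: 10 bp
  82→86: 4 bp
  86→99: 13 bp
  99→106: 7 bp
  106→115: 9 bp
  115→126: 11 bp
  126→137: 11 bp
  137→147: 10 bp
  147→159: 12 bp
  159→168: 9 bp
  168→178: 10 bp
  178→188: 10 bp
  188→194: 6 bp
  194→198: 4 bp
  198→203: 5 bp
  203→237: 34 bp
  237→9 (wrap): 238-237+9 = 10 bp

[4,4,4,5,6,7,7,8,9,9,9,10,10,10,10,10,10,11,11,12,13,25,34]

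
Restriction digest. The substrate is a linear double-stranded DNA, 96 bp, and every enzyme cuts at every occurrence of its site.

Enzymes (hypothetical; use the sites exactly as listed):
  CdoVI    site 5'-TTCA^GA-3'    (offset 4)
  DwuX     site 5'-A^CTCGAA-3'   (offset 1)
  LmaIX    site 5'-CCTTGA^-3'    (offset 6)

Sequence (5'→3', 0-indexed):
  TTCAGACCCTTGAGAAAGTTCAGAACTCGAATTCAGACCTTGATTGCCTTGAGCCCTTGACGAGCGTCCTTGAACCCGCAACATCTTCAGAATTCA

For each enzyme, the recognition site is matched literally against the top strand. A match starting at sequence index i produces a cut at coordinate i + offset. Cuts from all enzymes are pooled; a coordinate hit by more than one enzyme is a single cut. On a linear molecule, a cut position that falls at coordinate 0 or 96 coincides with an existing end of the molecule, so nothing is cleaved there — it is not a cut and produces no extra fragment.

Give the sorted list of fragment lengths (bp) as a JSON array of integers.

[3,4,7,8,8,9,9,9,10,13,16]

Per-enzyme occurrences:
  CdoVI (TTCAGA, off=4): starts [0, 18, 31, 85] → cuts [4, 22, 35, 89]
  DwuX (ACTCGAA, off=1): starts [24] → cuts [25]
  LmaIX (CCTTGA, off=6): starts [7, 37, 46, 54, 67] → cuts [13, 43, 52, 60, 73]

All cut coordinates (distinct, sorted): [4, 13, 22, 25, 35, 43, 52, 60, 73, 89]

Fragment lengths:
  [0,4): 4 bp
  [4,13): 9 bp
  [13,22): 9 bp
  [22,25): 3 bp
  [25,35): 10 bp
  [35,43): 8 bp
  [43,52): 9 bp
  [52,60): 8 bp
  [60,73): 13 bp
  [73,89): 16 bp
  [89,96): 7 bp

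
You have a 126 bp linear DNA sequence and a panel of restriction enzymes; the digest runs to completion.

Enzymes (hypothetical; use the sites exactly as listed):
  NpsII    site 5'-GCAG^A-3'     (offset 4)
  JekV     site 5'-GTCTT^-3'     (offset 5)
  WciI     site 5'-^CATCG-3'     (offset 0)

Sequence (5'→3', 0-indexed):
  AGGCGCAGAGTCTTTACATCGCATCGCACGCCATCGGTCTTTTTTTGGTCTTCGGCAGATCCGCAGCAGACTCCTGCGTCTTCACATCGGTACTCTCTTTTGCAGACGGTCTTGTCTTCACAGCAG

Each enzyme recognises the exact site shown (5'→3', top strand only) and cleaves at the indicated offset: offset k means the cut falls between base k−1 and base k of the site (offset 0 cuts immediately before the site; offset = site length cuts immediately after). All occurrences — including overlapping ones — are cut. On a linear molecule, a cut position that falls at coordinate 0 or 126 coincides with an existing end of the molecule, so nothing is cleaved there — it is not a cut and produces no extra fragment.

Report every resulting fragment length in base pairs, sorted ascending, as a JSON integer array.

[2,2,5,5,6,6,8,8,8,10,10,11,11,13,21]

Scan for sites:
  NpsII (GCAGA, off=4): starts [4, 54, 65, 101] → cuts [8, 58, 69, 105]
  JekV (GTCTT, off=5): starts [9, 36, 47, 77, 108, 113] → cuts [14, 41, 52, 82, 113, 118]
  WciI (CATCG, off=0): starts [16, 21, 31, 84] → cuts [16, 21, 31, 84]

Pooled cuts: [8, 14, 16, 21, 31, 41, 52, 58, 69, 82, 84, 105, 113, 118]

Fragment lengths:
  [0,8): 8 bp
  [8,14): 6 bp
  [14,16): 2 bp
  [16,21): 5 bp
  [21,31): 10 bp
  [31,41): 10 bp
  [41,52): 11 bp
  [52,58): 6 bp
  [58,69): 11 bp
  [69,82): 13 bp
  [82,84): 2 bp
  [84,105): 21 bp
  [105,113): 8 bp
  [113,118): 5 bp
  [118,126): 8 bp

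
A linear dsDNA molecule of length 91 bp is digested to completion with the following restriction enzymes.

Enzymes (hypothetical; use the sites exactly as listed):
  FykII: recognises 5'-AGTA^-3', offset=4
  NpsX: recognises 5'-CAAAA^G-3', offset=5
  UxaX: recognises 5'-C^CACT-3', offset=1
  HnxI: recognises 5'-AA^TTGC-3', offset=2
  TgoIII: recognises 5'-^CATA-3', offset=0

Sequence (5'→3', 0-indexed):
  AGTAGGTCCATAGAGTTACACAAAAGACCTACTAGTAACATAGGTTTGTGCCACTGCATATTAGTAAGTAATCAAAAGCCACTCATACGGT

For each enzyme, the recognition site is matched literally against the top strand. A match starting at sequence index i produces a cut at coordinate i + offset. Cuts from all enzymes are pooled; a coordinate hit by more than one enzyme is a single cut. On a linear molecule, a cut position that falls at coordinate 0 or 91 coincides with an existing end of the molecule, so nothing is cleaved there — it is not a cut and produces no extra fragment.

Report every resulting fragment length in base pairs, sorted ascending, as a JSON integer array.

[1,2,4,4,4,4,5,7,8,10,12,13,17]

Site scan:
  FykII (AGTA, off=4): starts [0, 33, 62, 66] → cuts [4, 37, 66, 70]
  NpsX (CAAAAG, off=5): starts [20, 72] → cuts [25, 77]
  UxaX (CCACT, off=1): starts [50, 78] → cuts [51, 79]
  HnxI (AATTGC, off=2): no sites
  TgoIII (CATA, off=0): starts [8, 38, 56, 83] → cuts [8, 38, 56, 83]

All cut coordinates (distinct, sorted): [4, 8, 25, 37, 38, 51, 56, 66, 70, 77, 79, 83]

Fragments:
  [0,4): 4 bp
  [4,8): 4 bp
  [8,25): 17 bp
  [25,37): 12 bp
  [37,38): 1 bp
  [38,51): 13 bp
  [51,56): 5 bp
  [56,66): 10 bp
  [66,70): 4 bp
  [70,77): 7 bp
  [77,79): 2 bp
  [79,83): 4 bp
  [83,91): 8 bp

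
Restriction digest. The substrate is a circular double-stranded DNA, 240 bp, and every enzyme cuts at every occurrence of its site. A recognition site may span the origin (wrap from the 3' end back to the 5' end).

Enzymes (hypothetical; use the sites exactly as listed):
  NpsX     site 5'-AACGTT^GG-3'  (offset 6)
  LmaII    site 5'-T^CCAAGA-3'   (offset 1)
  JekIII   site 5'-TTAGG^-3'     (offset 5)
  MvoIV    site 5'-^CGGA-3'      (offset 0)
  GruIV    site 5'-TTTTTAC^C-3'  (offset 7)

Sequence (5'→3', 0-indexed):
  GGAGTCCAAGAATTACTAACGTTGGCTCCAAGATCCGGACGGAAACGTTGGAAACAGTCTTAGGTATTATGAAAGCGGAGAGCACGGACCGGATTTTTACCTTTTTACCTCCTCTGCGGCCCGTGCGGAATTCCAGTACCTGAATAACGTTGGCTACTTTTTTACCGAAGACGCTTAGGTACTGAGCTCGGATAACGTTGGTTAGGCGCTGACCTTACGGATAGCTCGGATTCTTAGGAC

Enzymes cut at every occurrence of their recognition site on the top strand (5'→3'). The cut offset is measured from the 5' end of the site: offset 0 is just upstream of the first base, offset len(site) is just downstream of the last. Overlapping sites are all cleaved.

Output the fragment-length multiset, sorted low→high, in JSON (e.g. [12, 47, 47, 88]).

[1,4,4,5,6,7,8,8,9,9,9,10,11,11,11,11,12,14,14,15,17,18,26]

Per-enzyme occurrences:
  NpsX AACGTTGG/6: at [17, 43, 145, 193] ⇒ [23, 49, 151, 199]
  LmaII TCCAAGA/1: at [4, 26] ⇒ [5, 27]
  JekIII TTAGG/5: at [59, 174, 201, 233] ⇒ [64, 179, 206, 238]
  MvoIV CGGA/0: at [35, 39, 75, 84, 89, 125, 188, 217, 226, 239] ⇒ [35, 39, 75, 84, 89, 125, 188, 217, 226, 239]
  GruIV TTTTTACC/7: at [93, 101, 158] ⇒ [100, 108, 165]

Pooled cuts: [5, 23, 27, 35, 39, 49, 64, 75, 84, 89, 100, 108, 125, 151, 165, 179, 188, 199, 206, 217, 226, 238, 239]

Fragment lengths:
  5→23: 18 bp
  23→27: 4 bp
  27→35: 8 bp
  35→39: 4 bp
  39→49: 10 bp
  49→64: 15 bp
  64→75: 11 bp
  75→84: 9 bp
  84→89: 5 bp
  89→100: 11 bp
  100→108: 8 bp
  108→125: 17 bp
  125→151: 26 bp
  151→165: 14 bp
  165→179: 14 bp
  179→188: 9 bp
  188→199: 11 bp
  199→206: 7 bp
  206→217: 11 bp
  217→226: 9 bp
  226→238: 12 bp
  238→239: 1 bp
  239→5 (wrap): 240-239+5 = 6 bp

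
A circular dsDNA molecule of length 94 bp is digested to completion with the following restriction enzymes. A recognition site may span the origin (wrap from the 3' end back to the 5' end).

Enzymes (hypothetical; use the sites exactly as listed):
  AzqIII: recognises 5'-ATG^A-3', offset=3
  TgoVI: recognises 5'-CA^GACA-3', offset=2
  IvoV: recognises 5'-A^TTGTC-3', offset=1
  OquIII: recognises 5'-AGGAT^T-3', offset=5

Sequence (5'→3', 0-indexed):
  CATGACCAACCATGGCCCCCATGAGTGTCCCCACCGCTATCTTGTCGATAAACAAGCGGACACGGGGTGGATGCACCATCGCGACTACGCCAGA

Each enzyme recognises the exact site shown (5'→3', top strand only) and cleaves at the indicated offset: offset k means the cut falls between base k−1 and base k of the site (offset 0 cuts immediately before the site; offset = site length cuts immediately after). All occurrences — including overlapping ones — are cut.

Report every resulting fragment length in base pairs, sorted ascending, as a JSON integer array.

Per-enzyme occurrences:
  AzqIII (ATGA, off=3): starts [1, 20] → cuts [4, 23]
  TgoVI (CAGACA, off=2): starts [90] → cuts [92]
  IvoV (ATTGTC, off=1): no sites
  OquIII (AGGATT, off=5): no sites

All cut coordinates (distinct, sorted): [4, 23, 92]

Fragment lengths:
  4→23: 19 bp
  23→92: 69 bp
  92→4 (wrap): 94-92+4 = 6 bp

[6,19,69]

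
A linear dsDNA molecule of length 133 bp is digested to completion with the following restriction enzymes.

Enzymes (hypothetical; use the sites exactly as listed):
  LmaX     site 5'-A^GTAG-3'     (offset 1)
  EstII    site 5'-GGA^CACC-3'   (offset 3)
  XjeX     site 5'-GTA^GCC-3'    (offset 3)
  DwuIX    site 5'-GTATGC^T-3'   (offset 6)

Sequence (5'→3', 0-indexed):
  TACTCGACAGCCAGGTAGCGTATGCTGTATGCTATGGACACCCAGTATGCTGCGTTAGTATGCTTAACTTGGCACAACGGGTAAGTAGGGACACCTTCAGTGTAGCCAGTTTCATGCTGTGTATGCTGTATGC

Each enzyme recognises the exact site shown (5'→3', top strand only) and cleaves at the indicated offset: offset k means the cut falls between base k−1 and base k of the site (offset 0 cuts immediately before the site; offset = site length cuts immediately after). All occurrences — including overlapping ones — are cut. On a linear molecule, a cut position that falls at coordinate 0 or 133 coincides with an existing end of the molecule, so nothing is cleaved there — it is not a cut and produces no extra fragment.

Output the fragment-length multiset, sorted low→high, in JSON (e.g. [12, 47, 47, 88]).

[6,7,7,7,12,13,13,21,22,25]

Per-enzyme occurrences:
  LmaX (AGTAG, off=1): starts [83] → cuts [84]
  EstII (GGACACC, off=3): starts [35, 88] → cuts [38, 91]
  XjeX (GTAGCC, off=3): starts [101] → cuts [104]
  DwuIX (GTATGCT, off=6): starts [19, 26, 44, 57, 120] → cuts [25, 32, 50, 63, 126]

Pooled cuts: [25, 32, 38, 50, 63, 84, 91, 104, 126]

Fragment lengths:
  [0,25): 25 bp
  [25,32): 7 bp
  [32,38): 6 bp
  [38,50): 12 bp
  [50,63): 13 bp
  [63,84): 21 bp
  [84,91): 7 bp
  [91,104): 13 bp
  [104,126): 22 bp
  [126,133): 7 bp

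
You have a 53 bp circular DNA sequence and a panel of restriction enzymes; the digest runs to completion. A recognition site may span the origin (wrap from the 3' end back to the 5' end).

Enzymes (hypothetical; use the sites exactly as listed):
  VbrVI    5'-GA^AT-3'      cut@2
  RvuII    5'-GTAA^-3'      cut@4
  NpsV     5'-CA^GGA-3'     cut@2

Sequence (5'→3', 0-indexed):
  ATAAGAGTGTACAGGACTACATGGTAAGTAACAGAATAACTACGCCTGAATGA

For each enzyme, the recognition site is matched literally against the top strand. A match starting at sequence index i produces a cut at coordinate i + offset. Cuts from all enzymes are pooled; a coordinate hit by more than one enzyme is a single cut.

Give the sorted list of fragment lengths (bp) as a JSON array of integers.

Site scan:
  VbrVI (GAAT, off=2): starts [33, 47, 51] → cuts [0, 35, 49]
  RvuII (GTAA, off=4): starts [23, 27] → cuts [27, 31]
  NpsV (CAGGA, off=2): starts [11] → cuts [13]

Pooled cuts: [0, 13, 27, 31, 35, 49]

Fragments:
  0→13: 13 bp
  13→27: 14 bp
  27→31: 4 bp
  31→35: 4 bp
  35→49: 14 bp
  49→0 (wrap): 53-49+0 = 4 bp

[4,4,4,13,14,14]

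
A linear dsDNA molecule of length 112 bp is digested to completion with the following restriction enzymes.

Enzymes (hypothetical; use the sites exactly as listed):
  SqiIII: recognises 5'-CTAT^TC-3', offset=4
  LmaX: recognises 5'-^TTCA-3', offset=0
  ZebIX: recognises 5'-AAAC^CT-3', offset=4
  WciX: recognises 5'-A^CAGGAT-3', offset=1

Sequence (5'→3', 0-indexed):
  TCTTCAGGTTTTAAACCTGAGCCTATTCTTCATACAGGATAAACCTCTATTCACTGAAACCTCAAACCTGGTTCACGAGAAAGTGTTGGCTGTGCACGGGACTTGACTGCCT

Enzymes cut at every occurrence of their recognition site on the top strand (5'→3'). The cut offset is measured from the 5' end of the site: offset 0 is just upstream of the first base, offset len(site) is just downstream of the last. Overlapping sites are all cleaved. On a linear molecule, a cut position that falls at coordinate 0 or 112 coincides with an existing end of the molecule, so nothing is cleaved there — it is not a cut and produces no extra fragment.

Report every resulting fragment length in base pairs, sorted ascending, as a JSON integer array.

Per-enzyme occurrences:
  SqiIII CTATTC/4: at [22, 46] ⇒ [26, 50]
  LmaX TTCA/0: at [2, 28, 49, 71] ⇒ [2, 28, 49, 71]
  ZebIX AAACCT/4: at [12, 40, 56, 63] ⇒ [16, 44, 60, 67]
  WciX ACAGGAT/1: at [33] ⇒ [34]

Pooled cuts: [2, 16, 26, 28, 34, 44, 49, 50, 60, 67, 71]

Fragment lengths:
  [0,2): 2 bp
  [2,16): 14 bp
  [16,26): 10 bp
  [26,28): 2 bp
  [28,34): 6 bp
  [34,44): 10 bp
  [44,49): 5 bp
  [49,50): 1 bp
  [50,60): 10 bp
  [60,67): 7 bp
  [67,71): 4 bp
  [71,112): 41 bp

[1,2,2,4,5,6,7,10,10,10,14,41]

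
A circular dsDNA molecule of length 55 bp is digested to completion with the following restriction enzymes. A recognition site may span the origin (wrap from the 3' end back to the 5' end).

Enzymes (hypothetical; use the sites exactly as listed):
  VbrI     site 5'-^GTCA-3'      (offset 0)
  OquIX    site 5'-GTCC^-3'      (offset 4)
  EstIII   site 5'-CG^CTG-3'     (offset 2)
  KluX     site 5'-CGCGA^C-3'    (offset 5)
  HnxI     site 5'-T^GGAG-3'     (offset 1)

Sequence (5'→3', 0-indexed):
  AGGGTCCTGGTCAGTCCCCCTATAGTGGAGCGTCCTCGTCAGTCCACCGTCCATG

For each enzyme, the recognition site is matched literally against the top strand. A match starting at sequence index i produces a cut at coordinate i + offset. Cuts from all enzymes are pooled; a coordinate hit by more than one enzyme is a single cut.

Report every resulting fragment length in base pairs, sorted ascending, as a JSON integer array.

Per-enzyme occurrences:
  VbrI GTCA/0: at [9, 37] ⇒ [9, 37]
  OquIX GTCC/4: at [3, 13, 31, 41, 48] ⇒ [7, 17, 35, 45, 52]
  EstIII (CGCTG, off=2): no sites
  KluX (CGCGAC, off=5): no sites
  HnxI TGGAG/1: at [25] ⇒ [26]

All cut coordinates (distinct, sorted): [7, 9, 17, 26, 35, 37, 45, 52]

Fragments:
  7→9: 2 bp
  9→17: 8 bp
  17→26: 9 bp
  26→35: 9 bp
  35→37: 2 bp
  37→45: 8 bp
  45→52: 7 bp
  52→7 (wrap): 55-52+7 = 10 bp

[2,2,7,8,8,9,9,10]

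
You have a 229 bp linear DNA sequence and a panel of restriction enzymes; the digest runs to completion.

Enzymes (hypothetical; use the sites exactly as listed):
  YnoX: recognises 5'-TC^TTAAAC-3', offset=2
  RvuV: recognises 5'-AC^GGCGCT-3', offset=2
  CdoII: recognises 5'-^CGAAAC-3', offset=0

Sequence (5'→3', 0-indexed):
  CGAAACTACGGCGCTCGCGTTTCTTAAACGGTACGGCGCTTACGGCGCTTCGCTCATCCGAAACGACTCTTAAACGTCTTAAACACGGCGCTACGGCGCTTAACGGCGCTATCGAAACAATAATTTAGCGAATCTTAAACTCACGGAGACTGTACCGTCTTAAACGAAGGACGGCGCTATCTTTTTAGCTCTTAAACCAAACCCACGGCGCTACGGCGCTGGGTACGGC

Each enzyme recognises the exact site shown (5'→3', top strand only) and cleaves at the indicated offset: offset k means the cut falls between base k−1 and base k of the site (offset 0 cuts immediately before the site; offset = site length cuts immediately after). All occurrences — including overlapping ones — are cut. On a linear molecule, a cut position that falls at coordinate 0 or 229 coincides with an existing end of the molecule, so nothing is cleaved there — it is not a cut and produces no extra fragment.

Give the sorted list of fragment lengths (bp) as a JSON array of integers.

Site scan:
  YnoX (TCTTAAAC, off=2): starts [21, 67, 76, 132, 157, 189] → cuts [23, 69, 78, 134, 159, 191]
  RvuV (ACGGCGCT, off=2): starts [7, 32, 41, 84, 92, 102, 170, 204, 212] → cuts [9, 34, 43, 86, 94, 104, 172, 206, 214]
  CdoII (CGAAAC, off=0): starts [0, 58, 112] → cuts [58, 112] (position 0 is a terminus of the linear molecule — no cut)

All cut coordinates (distinct, sorted): [9, 23, 34, 43, 58, 69, 78, 86, 94, 104, 112, 134, 159, 172, 191, 206, 214]

Fragments:
  [0,9): 9 bp
  [9,23): 14 bp
  [23,34): 11 bp
  [34,43): 9 bp
  [43,58): 15 bp
  [58,69): 11 bp
  [69,78): 9 bp
  [78,86): 8 bp
  [86,94): 8 bp
  [94,104): 10 bp
  [104,112): 8 bp
  [112,134): 22 bp
  [134,159): 25 bp
  [159,172): 13 bp
  [172,191): 19 bp
  [191,206): 15 bp
  [206,214): 8 bp
  [214,229): 15 bp

[8,8,8,8,9,9,9,10,11,11,13,14,15,15,15,19,22,25]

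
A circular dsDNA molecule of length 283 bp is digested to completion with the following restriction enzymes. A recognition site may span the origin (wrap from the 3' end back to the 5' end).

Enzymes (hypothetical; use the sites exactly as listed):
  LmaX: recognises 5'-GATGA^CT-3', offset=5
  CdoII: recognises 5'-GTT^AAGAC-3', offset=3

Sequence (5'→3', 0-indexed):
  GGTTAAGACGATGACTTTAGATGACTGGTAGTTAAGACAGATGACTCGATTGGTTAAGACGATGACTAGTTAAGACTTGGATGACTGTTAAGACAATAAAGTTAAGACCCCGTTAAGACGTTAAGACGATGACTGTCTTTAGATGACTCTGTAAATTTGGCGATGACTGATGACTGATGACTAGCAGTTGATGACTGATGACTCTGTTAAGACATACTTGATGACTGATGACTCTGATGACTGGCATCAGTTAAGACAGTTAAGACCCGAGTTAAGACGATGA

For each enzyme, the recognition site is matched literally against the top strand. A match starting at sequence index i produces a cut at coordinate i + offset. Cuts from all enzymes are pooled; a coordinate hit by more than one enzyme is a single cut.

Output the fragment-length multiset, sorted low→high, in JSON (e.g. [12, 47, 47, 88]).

[5,6,7,7,7,7,7,8,9,9,9,10,10,10,10,11,11,11,12,12,13,14,14,14,14,16,20]

Site scan:
  LmaX (GATGACT, off=5): starts [9, 19, 39, 60, 79, 127, 141, 161, 168, 175, 189, 196, 219, 226, 235] → cuts [14, 24, 44, 65, 84, 132, 146, 166, 173, 180, 194, 201, 224, 231, 240]
  CdoII (GTTAAGAC, off=3): starts [1, 30, 52, 68, 86, 100, 111, 119, 205, 249, 258, 270] → cuts [4, 33, 55, 71, 89, 103, 114, 122, 208, 252, 261, 273]

Pooled cuts: [4, 14, 24, 33, 44, 55, 65, 71, 84, 89, 103, 114, 122, 132, 146, 166, 173, 180, 194, 201, 208, 224, 231, 240, 252, 261, 273]

Fragment lengths:
  4→14: 10 bp
  14→24: 10 bp
  24→33: 9 bp
  33→44: 11 bp
  44→55: 11 bp
  55→65: 10 bp
  65→71: 6 bp
  71→84: 13 bp
  84→89: 5 bp
  89→103: 14 bp
  103→114: 11 bp
  114→122: 8 bp
  122→132: 10 bp
  132→146: 14 bp
  146→166: 20 bp
  166→173: 7 bp
  173→180: 7 bp
  180→194: 14 bp
  194→201: 7 bp
  201→208: 7 bp
  208→224: 16 bp
  224→231: 7 bp
  231→240: 9 bp
  240→252: 12 bp
  252→261: 9 bp
  261→273: 12 bp
  273→4 (wrap): 283-273+4 = 14 bp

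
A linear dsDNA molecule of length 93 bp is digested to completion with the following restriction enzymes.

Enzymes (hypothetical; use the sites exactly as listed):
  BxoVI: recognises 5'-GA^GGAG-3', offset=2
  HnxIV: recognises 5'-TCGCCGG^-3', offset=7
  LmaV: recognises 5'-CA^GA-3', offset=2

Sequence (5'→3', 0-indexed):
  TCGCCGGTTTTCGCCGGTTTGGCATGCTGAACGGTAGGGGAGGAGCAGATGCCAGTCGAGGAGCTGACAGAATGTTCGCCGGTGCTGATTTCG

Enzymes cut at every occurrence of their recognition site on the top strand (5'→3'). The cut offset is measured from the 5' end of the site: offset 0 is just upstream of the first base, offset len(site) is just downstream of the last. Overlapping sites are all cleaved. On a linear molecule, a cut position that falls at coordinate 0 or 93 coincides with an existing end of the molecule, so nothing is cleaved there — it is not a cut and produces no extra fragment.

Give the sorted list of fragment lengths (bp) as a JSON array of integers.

[6,7,10,10,11,12,13,24]

Scan for sites:
  BxoVI (GAGGAG, off=2): starts [39, 57] → cuts [41, 59]
  HnxIV (TCGCCGG, off=7): starts [0, 10, 75] → cuts [7, 17, 82]
  LmaV (CAGA, off=2): starts [45, 67] → cuts [47, 69]

All cut coordinates (distinct, sorted): [7, 17, 41, 47, 59, 69, 82]

Fragments:
  [0,7): 7 bp
  [7,17): 10 bp
  [17,41): 24 bp
  [41,47): 6 bp
  [47,59): 12 bp
  [59,69): 10 bp
  [69,82): 13 bp
  [82,93): 11 bp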